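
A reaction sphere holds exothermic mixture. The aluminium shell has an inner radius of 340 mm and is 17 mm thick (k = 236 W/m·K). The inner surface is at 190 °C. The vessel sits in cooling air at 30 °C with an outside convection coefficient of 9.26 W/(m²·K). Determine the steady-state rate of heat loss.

Each spherical layer contributes R = (1/r_i − 1/r_o)/(4πk):
R_aluminium shell = (1/0.34 − 1/0.357)/(4π×236) = 4.723×10^-5 K/W
R_outer film = 1/(h·4πr_o²) = 1/(9.26×4π×0.357²) = 0.06743 K/W
R_total = 0.06748 K/W
Q = ΔT/R_total = 160/0.06748

Q ≈ 2370 W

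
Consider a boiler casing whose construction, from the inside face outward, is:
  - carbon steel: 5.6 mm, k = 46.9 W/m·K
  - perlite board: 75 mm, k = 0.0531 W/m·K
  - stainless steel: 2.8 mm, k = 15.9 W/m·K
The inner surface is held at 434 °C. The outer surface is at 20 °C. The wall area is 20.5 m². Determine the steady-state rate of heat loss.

Q ≈ 6010 W

Series thermal resistances:
R_carbon steel = L/(kA) = 0.0056/(46.9×20.5) = 5.825×10^-6 K/W
R_perlite board = L/(kA) = 0.075/(0.0531×20.5) = 0.0689 K/W
R_stainless steel = L/(kA) = 0.0028/(15.9×20.5) = 8.59×10^-6 K/W
R_total = 0.06891 K/W
Q = ΔT / R_total = 414 / 0.06891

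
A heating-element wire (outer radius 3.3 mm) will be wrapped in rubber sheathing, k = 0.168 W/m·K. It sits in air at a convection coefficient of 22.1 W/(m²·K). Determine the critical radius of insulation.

For a cylinder r_cr = k/h = 0.168/22.1
r_cr = 7.6 mm; since the bare radius (3.3 mm) is below r_cr, adding a thin layer of insulation will *increase* heat loss.

r_cr ≈ 7.6 mm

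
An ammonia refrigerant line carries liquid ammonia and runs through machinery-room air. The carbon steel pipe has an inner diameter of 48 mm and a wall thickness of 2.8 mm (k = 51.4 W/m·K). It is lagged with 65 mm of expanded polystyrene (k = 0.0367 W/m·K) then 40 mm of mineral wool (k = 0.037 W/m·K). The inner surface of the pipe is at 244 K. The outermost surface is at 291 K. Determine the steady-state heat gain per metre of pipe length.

q′ ≈ 6.82 W/m

For a radial system each layer contributes R = ln(r_out/r_in)/(2πkL); films add R = 1/(hA).
R_carbon steel pipe wall = ln(26.8/24)/(2π×51.4×1) = 3.417×10^-4 K/W
R_expanded polystyrene = ln(91.8/26.8)/(2π×0.0367×1) = 5.339 K/W
R_mineral wool = ln(131.8/91.8)/(2π×0.037×1) = 1.556 K/W
R_total = 6.895 K/W
Q = ΔT/R_total = 47/6.895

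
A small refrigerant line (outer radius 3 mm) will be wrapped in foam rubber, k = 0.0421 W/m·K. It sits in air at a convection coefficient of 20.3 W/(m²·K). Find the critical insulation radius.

r_cr ≈ 2.07 mm

For a cylinder r_cr = k/h = 0.0421/20.3
r_cr = 2.07 mm; since the bare radius (3 mm) is above r_cr, any added insulation will reduce heat loss.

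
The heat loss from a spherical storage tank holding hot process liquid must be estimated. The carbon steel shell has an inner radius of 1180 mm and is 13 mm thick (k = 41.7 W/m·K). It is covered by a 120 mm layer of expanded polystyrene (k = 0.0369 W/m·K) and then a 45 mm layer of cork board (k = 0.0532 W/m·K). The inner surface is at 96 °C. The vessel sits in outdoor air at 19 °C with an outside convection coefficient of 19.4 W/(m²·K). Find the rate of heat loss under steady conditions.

Radial (spherical) resistances in series:
R_carbon steel shell = (1/1.18 − 1/1.193)/(4π×41.7) = 1.762×10^-5 K/W
R_expanded polystyrene = (1/1.193 − 1/1.313)/(4π×0.0369) = 0.1652 K/W
R_cork board = (1/1.313 − 1/1.358)/(4π×0.0532) = 0.03775 K/W
R_outer film = 1/(h·4πr_o²) = 1/(19.4×4π×1.358²) = 0.002224 K/W
R_total = 0.2052 K/W
Q = ΔT/R_total = 77/0.2052

Q ≈ 375 W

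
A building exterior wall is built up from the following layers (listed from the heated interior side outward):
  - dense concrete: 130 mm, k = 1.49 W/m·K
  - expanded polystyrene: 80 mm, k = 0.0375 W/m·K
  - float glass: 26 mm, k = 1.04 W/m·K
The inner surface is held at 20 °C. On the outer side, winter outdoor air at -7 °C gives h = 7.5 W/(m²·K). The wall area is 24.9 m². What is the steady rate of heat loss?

Q ≈ 283 W

Thermal resistances in series:
R_dense concrete = L/(kA) = 0.13/(1.49×24.9) = 0.003504 K/W
R_expanded polystyrene = L/(kA) = 0.08/(0.0375×24.9) = 0.08568 K/W
R_float glass = L/(kA) = 0.026/(1.04×24.9) = 0.001004 K/W
R_outer film = 1/(h_o·A) = 1/(7.5×24.9) = 0.005355 K/W
R_total = 0.09554 K/W
Q = ΔT / R_total = 27 / 0.09554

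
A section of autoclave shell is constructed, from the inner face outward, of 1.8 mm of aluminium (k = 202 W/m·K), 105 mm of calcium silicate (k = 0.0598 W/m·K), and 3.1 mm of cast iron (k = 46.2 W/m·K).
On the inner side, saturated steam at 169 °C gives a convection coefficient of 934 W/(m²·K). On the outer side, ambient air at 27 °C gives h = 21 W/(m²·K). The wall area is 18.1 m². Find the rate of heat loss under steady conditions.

Q ≈ 1420 W

Treating each layer as a thermal resistance in series:
R_inner film = 1/(h_i·A) = 1/(934×18.1) = 5.915×10^-5 K/W
R_aluminium = L/(kA) = 0.0018/(202×18.1) = 4.923×10^-7 K/W
R_calcium silicate = L/(kA) = 0.105/(0.0598×18.1) = 0.09701 K/W
R_cast iron = L/(kA) = 0.0031/(46.2×18.1) = 3.707×10^-6 K/W
R_outer film = 1/(h_o·A) = 1/(21×18.1) = 0.002631 K/W
R_total = 0.0997 K/W
Q = ΔT / R_total = 142 / 0.0997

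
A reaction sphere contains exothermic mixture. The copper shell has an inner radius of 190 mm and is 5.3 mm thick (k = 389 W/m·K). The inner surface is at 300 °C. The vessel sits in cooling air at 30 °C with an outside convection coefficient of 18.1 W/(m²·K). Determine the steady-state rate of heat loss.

Spherical conduction: R = (1/r_in − 1/r_out)/(4πk) per layer; series-sum.
R_copper shell = (1/0.19 − 1/0.1953)/(4π×389) = 2.922×10^-5 K/W
R_outer film = 1/(h·4πr_o²) = 1/(18.1×4π×0.1953²) = 0.1153 K/W
R_total = 0.1153 K/W
Q = ΔT/R_total = 270/0.1153

Q ≈ 2340 W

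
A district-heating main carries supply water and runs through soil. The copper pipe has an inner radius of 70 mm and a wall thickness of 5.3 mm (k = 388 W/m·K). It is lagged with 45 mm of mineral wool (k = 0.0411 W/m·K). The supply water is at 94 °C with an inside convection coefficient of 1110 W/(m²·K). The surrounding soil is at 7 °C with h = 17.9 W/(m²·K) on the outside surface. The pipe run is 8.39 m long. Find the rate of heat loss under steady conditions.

For a radial system each layer contributes R = ln(r_out/r_in)/(2πkL); films add R = 1/(hA).
R_inner film = 1/(h_i·2πr₁L) = 1/(1110×2π×0.07×8.39) = 2.441×10^-4 K/W
R_copper pipe wall = ln(75.3/70)/(2π×388×8.39) = 3.568×10^-6 K/W
R_mineral wool = ln(120.3/75.3)/(2π×0.0411×8.39) = 0.2162 K/W
R_outer film = 1/(h_o·2πr_oL) = 1/(17.9×2π×0.1203×8.39) = 0.008809 K/W
R_total = 0.2253 K/W
Q = ΔT/R_total = 87/0.2253

Q ≈ 386 W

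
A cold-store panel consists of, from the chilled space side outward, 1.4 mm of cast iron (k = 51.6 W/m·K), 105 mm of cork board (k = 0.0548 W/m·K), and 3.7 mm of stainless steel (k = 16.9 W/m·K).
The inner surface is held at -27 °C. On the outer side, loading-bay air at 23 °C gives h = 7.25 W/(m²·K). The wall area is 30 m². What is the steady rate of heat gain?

Q ≈ 730 W

Thermal resistances in series:
R_cast iron = L/(kA) = 0.0014/(51.6×30) = 9.044×10^-7 K/W
R_cork board = L/(kA) = 0.105/(0.0548×30) = 0.06387 K/W
R_stainless steel = L/(kA) = 0.0037/(16.9×30) = 7.298×10^-6 K/W
R_outer film = 1/(h_o·A) = 1/(7.25×30) = 0.004598 K/W
R_total = 0.06847 K/W
Q = ΔT / R_total = 50 / 0.06847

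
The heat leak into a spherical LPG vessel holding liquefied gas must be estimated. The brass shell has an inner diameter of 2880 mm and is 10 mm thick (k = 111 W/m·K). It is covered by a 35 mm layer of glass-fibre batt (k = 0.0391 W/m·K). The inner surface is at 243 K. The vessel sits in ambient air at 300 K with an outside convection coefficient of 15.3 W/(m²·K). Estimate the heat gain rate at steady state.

For a spherical shell R = (1/r₁ − 1/r₂)/(4πk); film R = 1/(h·4πr²). In series:
R_brass shell = (1/1.44 − 1/1.45)/(4π×111) = 3.433×10^-6 K/W
R_glass-fibre batt = (1/1.45 − 1/1.485)/(4π×0.0391) = 0.03308 K/W
R_outer film = 1/(h·4πr_o²) = 1/(15.3×4π×1.485²) = 0.002359 K/W
R_total = 0.03544 K/W
Q = ΔT/R_total = 57/0.03544

Q ≈ 1610 W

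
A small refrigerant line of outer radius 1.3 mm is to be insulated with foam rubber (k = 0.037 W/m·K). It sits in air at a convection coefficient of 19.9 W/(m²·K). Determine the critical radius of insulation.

For a cylinder r_cr = k/h = 0.037/19.9
r_cr = 1.86 mm; since the bare radius (1.3 mm) is below r_cr, adding a thin layer of insulation will *increase* heat loss.

r_cr ≈ 1.86 mm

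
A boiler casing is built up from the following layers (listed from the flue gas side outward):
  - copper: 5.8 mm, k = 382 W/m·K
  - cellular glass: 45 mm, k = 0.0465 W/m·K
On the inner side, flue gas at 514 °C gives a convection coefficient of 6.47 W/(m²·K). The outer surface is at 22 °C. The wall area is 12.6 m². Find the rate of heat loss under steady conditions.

Treating each layer as a thermal resistance in series:
R_inner film = 1/(h_i·A) = 1/(6.47×12.6) = 0.01227 K/W
R_copper = L/(kA) = 0.0058/(382×12.6) = 1.205×10^-6 K/W
R_cellular glass = L/(kA) = 0.045/(0.0465×12.6) = 0.0768 K/W
R_total = 0.08907 K/W
Q = ΔT / R_total = 492 / 0.08907

Q ≈ 5520 W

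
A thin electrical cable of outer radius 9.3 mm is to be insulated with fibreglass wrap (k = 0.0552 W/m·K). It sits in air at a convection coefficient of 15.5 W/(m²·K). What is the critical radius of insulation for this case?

For a cylinder r_cr = k/h = 0.0552/15.5
r_cr = 3.56 mm; since the bare radius (9.3 mm) is above r_cr, any added insulation will reduce heat loss.

r_cr ≈ 3.56 mm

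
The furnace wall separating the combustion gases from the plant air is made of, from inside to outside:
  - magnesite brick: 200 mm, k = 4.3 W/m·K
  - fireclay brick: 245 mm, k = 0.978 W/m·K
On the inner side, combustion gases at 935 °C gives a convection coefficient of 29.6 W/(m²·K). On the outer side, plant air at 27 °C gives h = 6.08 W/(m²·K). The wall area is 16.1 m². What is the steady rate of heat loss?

Q ≈ 29500 W

Model the wall as resistances in series:
R_inner film = 1/(h_i·A) = 1/(29.6×16.1) = 0.002098 K/W
R_magnesite brick = L/(kA) = 0.2/(4.3×16.1) = 0.002889 K/W
R_fireclay brick = L/(kA) = 0.245/(0.978×16.1) = 0.01556 K/W
R_outer film = 1/(h_o·A) = 1/(6.08×16.1) = 0.01022 K/W
R_total = 0.03076 K/W
Q = ΔT / R_total = 908 / 0.03076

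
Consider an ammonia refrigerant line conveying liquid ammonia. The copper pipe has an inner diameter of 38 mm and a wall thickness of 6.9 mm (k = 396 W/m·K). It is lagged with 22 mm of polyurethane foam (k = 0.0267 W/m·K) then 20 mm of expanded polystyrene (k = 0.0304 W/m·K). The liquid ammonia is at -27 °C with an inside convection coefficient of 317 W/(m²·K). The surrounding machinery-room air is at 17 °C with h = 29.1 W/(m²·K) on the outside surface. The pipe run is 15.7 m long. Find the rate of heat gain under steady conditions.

Per-layer cylindrical resistances, series-summed:
R_inner film = 1/(h_i·2πr₁L) = 1/(317×2π×0.019×15.7) = 0.001683 K/W
R_copper pipe wall = ln(25.9/19)/(2π×396×15.7) = 7.931×10^-6 K/W
R_polyurethane foam = ln(47.9/25.9)/(2π×0.0267×15.7) = 0.2335 K/W
R_expanded polystyrene = ln(67.9/47.9)/(2π×0.0304×15.7) = 0.1164 K/W
R_outer film = 1/(h_o·2πr_oL) = 1/(29.1×2π×0.0679×15.7) = 0.00513 K/W
R_total = 0.3566 K/W
Q = ΔT/R_total = 44/0.3566

Q ≈ 123 W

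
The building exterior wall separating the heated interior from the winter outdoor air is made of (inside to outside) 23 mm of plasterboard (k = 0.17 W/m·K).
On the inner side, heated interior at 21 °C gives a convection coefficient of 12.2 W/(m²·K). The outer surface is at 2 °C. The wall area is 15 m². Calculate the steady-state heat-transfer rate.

Using the resistance-network approach (series):
R_inner film = 1/(h_i·A) = 1/(12.2×15) = 0.005464 K/W
R_plasterboard = L/(kA) = 0.023/(0.17×15) = 0.00902 K/W
R_total = 0.01448 K/W
Q = ΔT / R_total = 19 / 0.01448

Q ≈ 1310 W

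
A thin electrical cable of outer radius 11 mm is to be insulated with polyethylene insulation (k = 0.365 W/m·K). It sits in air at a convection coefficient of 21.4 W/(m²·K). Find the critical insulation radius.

r_cr ≈ 17.1 mm

For a cylinder r_cr = k/h = 0.365/21.4
r_cr = 17.1 mm; since the bare radius (11 mm) is below r_cr, adding a thin layer of insulation will *increase* heat loss.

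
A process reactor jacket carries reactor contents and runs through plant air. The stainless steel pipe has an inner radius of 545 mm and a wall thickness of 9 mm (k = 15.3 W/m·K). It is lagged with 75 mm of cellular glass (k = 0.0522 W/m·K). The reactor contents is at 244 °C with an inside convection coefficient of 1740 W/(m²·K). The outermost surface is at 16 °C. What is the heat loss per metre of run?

Treating each annulus and film as a series resistance:
R_inner film = 1/(h_i·2πr₁L) = 1/(1740×2π×0.545×1) = 1.678×10^-4 K/W
R_stainless steel pipe wall = ln(554/545)/(2π×15.3×1) = 1.704×10^-4 K/W
R_cellular glass = ln(629/554)/(2π×0.0522×1) = 0.3871 K/W
R_total = 0.3875 K/W
Q = ΔT/R_total = 228/0.3875

q′ ≈ 588 W/m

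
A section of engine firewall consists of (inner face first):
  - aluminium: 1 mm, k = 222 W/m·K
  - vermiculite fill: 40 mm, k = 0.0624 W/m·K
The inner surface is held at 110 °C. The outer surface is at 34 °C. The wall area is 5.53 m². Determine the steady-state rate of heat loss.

Q ≈ 656 W

Using the resistance-network approach (series):
R_aluminium = L/(kA) = 0.001/(222×5.53) = 8.146×10^-7 K/W
R_vermiculite fill = L/(kA) = 0.04/(0.0624×5.53) = 0.1159 K/W
R_total = 0.1159 K/W
Q = ΔT / R_total = 76 / 0.1159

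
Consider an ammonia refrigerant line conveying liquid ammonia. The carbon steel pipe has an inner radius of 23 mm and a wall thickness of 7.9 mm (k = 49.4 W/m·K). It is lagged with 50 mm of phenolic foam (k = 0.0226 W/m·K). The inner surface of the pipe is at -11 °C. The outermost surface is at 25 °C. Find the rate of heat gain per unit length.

q′ ≈ 5.31 W/m

Cylindrical conduction, so R = ln(r₂/r₁)/(2πkL) per layer, in series:
R_carbon steel pipe wall = ln(30.9/23)/(2π×49.4×1) = 9.513×10^-4 K/W
R_phenolic foam = ln(80.9/30.9)/(2π×0.0226×1) = 6.778 K/W
R_total = 6.779 K/W
Q = ΔT/R_total = 36/6.779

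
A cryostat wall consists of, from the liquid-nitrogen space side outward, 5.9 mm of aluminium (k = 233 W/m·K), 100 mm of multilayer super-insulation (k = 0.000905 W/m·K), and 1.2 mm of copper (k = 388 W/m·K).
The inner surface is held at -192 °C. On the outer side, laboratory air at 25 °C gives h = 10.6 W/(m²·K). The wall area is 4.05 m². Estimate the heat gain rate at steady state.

Model the wall as resistances in series:
R_aluminium = L/(kA) = 0.0059/(233×4.05) = 6.252×10^-6 K/W
R_multilayer super-insulation = L/(kA) = 0.1/(0.000905×4.05) = 27.28 K/W
R_copper = L/(kA) = 0.0012/(388×4.05) = 7.637×10^-7 K/W
R_outer film = 1/(h_o·A) = 1/(10.6×4.05) = 0.02329 K/W
R_total = 27.31 K/W
Q = ΔT / R_total = 217 / 27.31

Q ≈ 7.95 W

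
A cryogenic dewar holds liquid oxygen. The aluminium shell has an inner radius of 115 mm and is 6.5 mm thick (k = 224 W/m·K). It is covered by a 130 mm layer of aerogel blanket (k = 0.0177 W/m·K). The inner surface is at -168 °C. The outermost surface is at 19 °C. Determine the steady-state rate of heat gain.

Q ≈ 9.78 W

For a spherical shell R = (1/r₁ − 1/r₂)/(4πk); film R = 1/(h·4πr²). In series:
R_aluminium shell = (1/0.115 − 1/0.1215)/(4π×224) = 1.653×10^-4 K/W
R_aerogel blanket = (1/0.1215 − 1/0.2515)/(4π×0.0177) = 19.13 K/W
R_total = 19.13 K/W
Q = ΔT/R_total = 187/19.13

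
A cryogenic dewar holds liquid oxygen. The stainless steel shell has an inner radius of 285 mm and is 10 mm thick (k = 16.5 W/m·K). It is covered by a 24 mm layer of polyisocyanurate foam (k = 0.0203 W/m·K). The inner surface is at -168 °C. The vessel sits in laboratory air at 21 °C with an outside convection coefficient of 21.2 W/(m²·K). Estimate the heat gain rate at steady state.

Q ≈ 182 W

Each spherical layer contributes R = (1/r_i − 1/r_o)/(4πk):
R_stainless steel shell = (1/0.285 − 1/0.295)/(4π×16.5) = 5.736×10^-4 K/W
R_polyisocyanurate foam = (1/0.295 − 1/0.319)/(4π×0.0203) = 0.9998 K/W
R_outer film = 1/(h·4πr_o²) = 1/(21.2×4π×0.319²) = 0.03689 K/W
R_total = 1.037 K/W
Q = ΔT/R_total = 189/1.037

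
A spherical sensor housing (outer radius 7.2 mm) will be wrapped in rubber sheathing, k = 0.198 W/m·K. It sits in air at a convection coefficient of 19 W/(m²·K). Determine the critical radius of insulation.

For a sphere r_cr = 2k/h = 2×0.198/19
r_cr = 20.8 mm; since the bare radius (7.2 mm) is below r_cr, adding a thin layer of insulation will *increase* heat loss.

r_cr ≈ 20.8 mm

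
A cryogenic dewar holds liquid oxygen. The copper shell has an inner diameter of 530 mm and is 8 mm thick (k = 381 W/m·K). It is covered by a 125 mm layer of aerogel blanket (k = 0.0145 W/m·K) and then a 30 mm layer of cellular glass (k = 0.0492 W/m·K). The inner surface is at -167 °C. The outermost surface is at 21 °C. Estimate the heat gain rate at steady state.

Q ≈ 28.5 W

Spherical conduction: R = (1/r_in − 1/r_out)/(4πk) per layer; series-sum.
R_copper shell = (1/0.265 − 1/0.273)/(4π×381) = 2.31×10^-5 K/W
R_aerogel blanket = (1/0.273 − 1/0.398)/(4π×0.0145) = 6.314 K/W
R_cellular glass = (1/0.398 − 1/0.428)/(4π×0.0492) = 0.2849 K/W
R_total = 6.599 K/W
Q = ΔT/R_total = 188/6.599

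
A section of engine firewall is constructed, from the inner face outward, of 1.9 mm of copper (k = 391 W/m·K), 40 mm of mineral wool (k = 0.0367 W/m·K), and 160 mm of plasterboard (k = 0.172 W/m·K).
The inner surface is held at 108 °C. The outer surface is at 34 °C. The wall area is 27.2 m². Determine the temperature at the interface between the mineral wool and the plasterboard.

T ≈ 68.1 °C

Treating each layer as a thermal resistance in series:
R_copper = L/(kA) = 0.0019/(391×27.2) = 1.787×10^-7 K/W
R_mineral wool = L/(kA) = 0.04/(0.0367×27.2) = 0.04007 K/W
R_plasterboard = L/(kA) = 0.16/(0.172×27.2) = 0.0342 K/W
R_total = 0.07427 K/W;  Q = ΔT/R_total = 74/0.07427 = 996.4 W
T_interface = T_inner − Q·ΣR(inner→interface) = 108 − 996×0.04007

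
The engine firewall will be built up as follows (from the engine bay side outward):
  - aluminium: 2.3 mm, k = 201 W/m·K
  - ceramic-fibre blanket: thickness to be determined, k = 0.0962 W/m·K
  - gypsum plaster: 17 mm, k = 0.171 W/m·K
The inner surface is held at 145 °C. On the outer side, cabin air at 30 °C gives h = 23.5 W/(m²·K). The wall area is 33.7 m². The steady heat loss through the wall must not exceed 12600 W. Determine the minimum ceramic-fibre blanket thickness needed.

L ≈ 15.9 mm

Model the wall as resistances in series:
R_aluminium = L/(kA) = 0.0023/(201×33.7) = 3.395×10^-7 K/W
R_gypsum plaster = L/(kA) = 0.017/(0.171×33.7) = 0.00295 K/W
R_outer film = 1/(h_o·A) = 1/(23.5×33.7) = 0.001263 K/W
Sum of the known resistances R_other = 0.004213 K/W
Required total resistance R_tot = ΔT/Q_allow = 115/12600 = 0.009127 K/W
R_ceramic-fibre blanket = R_tot − R_other = 0.004914 K/W
L = R·k·A = 0.004914×0.0962×33.7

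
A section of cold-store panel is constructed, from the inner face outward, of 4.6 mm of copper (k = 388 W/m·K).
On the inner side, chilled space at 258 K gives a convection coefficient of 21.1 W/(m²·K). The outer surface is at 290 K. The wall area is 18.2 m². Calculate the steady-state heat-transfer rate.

Treating each layer as a thermal resistance in series:
R_inner film = 1/(h_i·A) = 1/(21.1×18.2) = 0.002604 K/W
R_copper = L/(kA) = 0.0046/(388×18.2) = 6.514×10^-7 K/W
R_total = 0.002605 K/W
Q = ΔT / R_total = 32 / 0.002605

Q ≈ 12300 W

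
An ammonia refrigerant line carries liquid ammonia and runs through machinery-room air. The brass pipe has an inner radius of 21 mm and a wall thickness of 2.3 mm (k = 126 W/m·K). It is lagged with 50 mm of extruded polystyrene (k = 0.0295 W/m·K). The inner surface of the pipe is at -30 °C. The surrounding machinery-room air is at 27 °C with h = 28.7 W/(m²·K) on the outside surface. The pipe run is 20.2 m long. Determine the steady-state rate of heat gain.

Radial resistances (cylindrical: R_cond = ln(r_o/r_i)/(2πkL), R_conv = 1/(h·2πrL)):
R_brass pipe wall = ln(23.3/21)/(2π×126×20.2) = 6.499×10^-6 K/W
R_extruded polystyrene = ln(73.3/23.3)/(2π×0.0295×20.2) = 0.3061 K/W
R_outer film = 1/(h_o·2πr_oL) = 1/(28.7×2π×0.0733×20.2) = 0.003745 K/W
R_total = 0.3099 K/W
Q = ΔT/R_total = 57/0.3099

Q ≈ 184 W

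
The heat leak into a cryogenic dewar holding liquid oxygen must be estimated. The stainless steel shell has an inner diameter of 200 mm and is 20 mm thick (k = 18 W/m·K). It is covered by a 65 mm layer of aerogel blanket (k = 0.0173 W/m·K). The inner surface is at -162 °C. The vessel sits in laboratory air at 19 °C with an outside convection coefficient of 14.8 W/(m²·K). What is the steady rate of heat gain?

Q ≈ 13.3 W

For a spherical shell R = (1/r₁ − 1/r₂)/(4πk); film R = 1/(h·4πr²). In series:
R_stainless steel shell = (1/0.1 − 1/0.12)/(4π×18) = 0.007368 K/W
R_aerogel blanket = (1/0.12 − 1/0.185)/(4π×0.0173) = 13.47 K/W
R_outer film = 1/(h·4πr_o²) = 1/(14.8×4π×0.185²) = 0.1571 K/W
R_total = 13.63 K/W
Q = ΔT/R_total = 181/13.63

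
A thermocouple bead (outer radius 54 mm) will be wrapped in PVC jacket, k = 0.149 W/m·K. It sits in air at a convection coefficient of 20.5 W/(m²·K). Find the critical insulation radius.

For a sphere r_cr = 2k/h = 2×0.149/20.5
r_cr = 14.5 mm; since the bare radius (54 mm) is above r_cr, any added insulation will reduce heat loss.

r_cr ≈ 14.5 mm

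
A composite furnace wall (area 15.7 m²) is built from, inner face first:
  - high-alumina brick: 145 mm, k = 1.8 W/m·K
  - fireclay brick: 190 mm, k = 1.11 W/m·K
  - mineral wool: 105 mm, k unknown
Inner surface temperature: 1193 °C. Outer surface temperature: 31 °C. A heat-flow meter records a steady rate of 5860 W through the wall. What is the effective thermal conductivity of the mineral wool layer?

k ≈ 0.0367 W/(m·K)

Treating each layer as a thermal resistance in series:
R_high-alumina brick = L/(kA) = 0.145/(1.8×15.7) = 0.005131 K/W
R_fireclay brick = L/(kA) = 0.19/(1.11×15.7) = 0.0109 K/W
Sum of known resistances R_other = 0.01603 K/W
Total R = ΔT/Q = 1162/5860 = 0.1983 K/W
R_mineral wool = R_total − R_other = 0.1823 K/W
k = L/(R·A) = 0.105/(0.1823×15.7)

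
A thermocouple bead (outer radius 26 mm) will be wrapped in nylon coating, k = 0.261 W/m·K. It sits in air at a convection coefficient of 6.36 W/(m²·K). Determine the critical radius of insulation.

r_cr ≈ 82.1 mm

For a sphere r_cr = 2k/h = 2×0.261/6.36
r_cr = 82.1 mm; since the bare radius (26 mm) is below r_cr, adding a thin layer of insulation will *increase* heat loss.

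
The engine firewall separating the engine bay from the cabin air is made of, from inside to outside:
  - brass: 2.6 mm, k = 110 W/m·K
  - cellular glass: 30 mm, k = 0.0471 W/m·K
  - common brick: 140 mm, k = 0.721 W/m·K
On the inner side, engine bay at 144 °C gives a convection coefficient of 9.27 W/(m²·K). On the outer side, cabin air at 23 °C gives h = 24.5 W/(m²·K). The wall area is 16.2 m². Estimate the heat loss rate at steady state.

Q ≈ 2000 W

Treating each layer as a thermal resistance in series:
R_inner film = 1/(h_i·A) = 1/(9.27×16.2) = 0.006659 K/W
R_brass = L/(kA) = 0.0026/(110×16.2) = 1.459×10^-6 K/W
R_cellular glass = L/(kA) = 0.03/(0.0471×16.2) = 0.03932 K/W
R_common brick = L/(kA) = 0.14/(0.721×16.2) = 0.01199 K/W
R_outer film = 1/(h_o·A) = 1/(24.5×16.2) = 0.00252 K/W
R_total = 0.06048 K/W
Q = ΔT / R_total = 121 / 0.06048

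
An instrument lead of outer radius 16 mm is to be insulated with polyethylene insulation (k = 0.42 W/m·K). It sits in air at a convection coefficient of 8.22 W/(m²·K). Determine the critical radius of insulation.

For a cylinder r_cr = k/h = 0.42/8.22
r_cr = 51.1 mm; since the bare radius (16 mm) is below r_cr, adding a thin layer of insulation will *increase* heat loss.

r_cr ≈ 51.1 mm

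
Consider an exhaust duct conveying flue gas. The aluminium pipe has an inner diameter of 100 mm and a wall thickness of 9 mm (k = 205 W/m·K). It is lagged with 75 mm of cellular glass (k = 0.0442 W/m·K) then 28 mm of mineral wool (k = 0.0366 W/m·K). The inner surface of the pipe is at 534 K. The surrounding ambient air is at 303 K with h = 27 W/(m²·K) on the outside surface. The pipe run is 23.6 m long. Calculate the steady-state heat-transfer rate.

Q ≈ 1430 W

Treating each annulus and film as a series resistance:
R_aluminium pipe wall = ln(59/50)/(2π×205×23.6) = 5.445×10^-6 K/W
R_cellular glass = ln(134/59)/(2π×0.0442×23.6) = 0.1252 K/W
R_mineral wool = ln(162/134)/(2π×0.0366×23.6) = 0.03496 K/W
R_outer film = 1/(h_o·2πr_oL) = 1/(27×2π×0.162×23.6) = 0.001542 K/W
R_total = 0.1617 K/W
Q = ΔT/R_total = 231/0.1617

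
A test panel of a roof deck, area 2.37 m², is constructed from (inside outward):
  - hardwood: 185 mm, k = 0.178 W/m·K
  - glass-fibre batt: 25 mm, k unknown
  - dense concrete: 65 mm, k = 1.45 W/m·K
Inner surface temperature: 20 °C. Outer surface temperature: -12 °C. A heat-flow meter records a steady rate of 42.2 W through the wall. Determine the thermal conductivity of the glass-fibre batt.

k ≈ 0.0351 W/(m·K)

Thermal resistances in series:
R_hardwood = L/(kA) = 0.185/(0.178×2.37) = 0.4385 K/W
R_dense concrete = L/(kA) = 0.065/(1.45×2.37) = 0.01891 K/W
Sum of known resistances R_other = 0.4574 K/W
Total R = ΔT/Q = 32/42.2 = 0.7583 K/W
R_glass-fibre batt = R_total − R_other = 0.3008 K/W
k = L/(R·A) = 0.025/(0.3008×2.37)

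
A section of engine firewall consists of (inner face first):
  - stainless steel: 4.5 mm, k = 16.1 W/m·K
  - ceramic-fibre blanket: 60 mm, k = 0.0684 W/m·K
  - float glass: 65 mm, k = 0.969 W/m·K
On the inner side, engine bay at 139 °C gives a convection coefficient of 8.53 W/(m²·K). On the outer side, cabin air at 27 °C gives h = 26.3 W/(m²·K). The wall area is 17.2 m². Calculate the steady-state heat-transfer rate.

Q ≈ 1750 W

Series thermal resistances:
R_inner film = 1/(h_i·A) = 1/(8.53×17.2) = 0.006816 K/W
R_stainless steel = L/(kA) = 0.0045/(16.1×17.2) = 1.625×10^-5 K/W
R_ceramic-fibre blanket = L/(kA) = 0.06/(0.0684×17.2) = 0.051 K/W
R_float glass = L/(kA) = 0.065/(0.969×17.2) = 0.0039 K/W
R_outer film = 1/(h_o·A) = 1/(26.3×17.2) = 0.002211 K/W
R_total = 0.06394 K/W
Q = ΔT / R_total = 112 / 0.06394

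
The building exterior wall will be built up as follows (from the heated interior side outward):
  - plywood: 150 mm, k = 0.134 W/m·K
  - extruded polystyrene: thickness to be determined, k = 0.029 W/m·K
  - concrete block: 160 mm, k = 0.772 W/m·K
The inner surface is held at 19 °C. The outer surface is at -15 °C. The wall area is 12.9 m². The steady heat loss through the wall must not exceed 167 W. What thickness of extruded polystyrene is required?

L ≈ 37.7 mm

Using the resistance-network approach (series):
R_plywood = L/(kA) = 0.15/(0.134×12.9) = 0.08678 K/W
R_concrete block = L/(kA) = 0.16/(0.772×12.9) = 0.01607 K/W
Sum of the known resistances R_other = 0.1028 K/W
Required total resistance R_tot = ΔT/Q_allow = 34/167 = 0.2036 K/W
R_extruded polystyrene = R_tot − R_other = 0.1008 K/W
L = R·k·A = 0.1008×0.029×12.9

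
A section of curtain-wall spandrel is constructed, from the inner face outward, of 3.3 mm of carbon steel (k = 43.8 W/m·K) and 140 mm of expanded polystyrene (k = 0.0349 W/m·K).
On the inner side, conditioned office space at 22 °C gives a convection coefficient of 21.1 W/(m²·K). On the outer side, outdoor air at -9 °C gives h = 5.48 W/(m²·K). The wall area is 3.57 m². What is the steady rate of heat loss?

Q ≈ 26.1 W

Treating each layer as a thermal resistance in series:
R_inner film = 1/(h_i·A) = 1/(21.1×3.57) = 0.01328 K/W
R_carbon steel = L/(kA) = 0.0033/(43.8×3.57) = 2.11×10^-5 K/W
R_expanded polystyrene = L/(kA) = 0.14/(0.0349×3.57) = 1.124 K/W
R_outer film = 1/(h_o·A) = 1/(5.48×3.57) = 0.05112 K/W
R_total = 1.188 K/W
Q = ΔT / R_total = 31 / 1.188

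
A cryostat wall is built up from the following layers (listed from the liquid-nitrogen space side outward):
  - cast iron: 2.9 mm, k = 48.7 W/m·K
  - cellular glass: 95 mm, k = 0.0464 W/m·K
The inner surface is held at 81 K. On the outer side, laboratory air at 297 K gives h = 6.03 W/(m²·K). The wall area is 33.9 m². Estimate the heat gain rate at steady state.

Series thermal resistances:
R_cast iron = L/(kA) = 0.0029/(48.7×33.9) = 1.757×10^-6 K/W
R_cellular glass = L/(kA) = 0.095/(0.0464×33.9) = 0.0604 K/W
R_outer film = 1/(h_o·A) = 1/(6.03×33.9) = 0.004892 K/W
R_total = 0.06529 K/W
Q = ΔT / R_total = 216 / 0.06529

Q ≈ 3310 W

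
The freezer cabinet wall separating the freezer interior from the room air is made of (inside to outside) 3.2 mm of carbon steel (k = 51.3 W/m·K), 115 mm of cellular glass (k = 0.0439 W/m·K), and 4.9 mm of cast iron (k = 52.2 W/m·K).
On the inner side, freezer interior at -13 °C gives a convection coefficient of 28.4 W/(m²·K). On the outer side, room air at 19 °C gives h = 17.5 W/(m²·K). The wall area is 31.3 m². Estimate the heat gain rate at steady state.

Thermal resistances in series:
R_inner film = 1/(h_i·A) = 1/(28.4×31.3) = 0.001125 K/W
R_carbon steel = L/(kA) = 0.0032/(51.3×31.3) = 1.993×10^-6 K/W
R_cellular glass = L/(kA) = 0.115/(0.0439×31.3) = 0.08369 K/W
R_cast iron = L/(kA) = 0.0049/(52.2×31.3) = 2.999×10^-6 K/W
R_outer film = 1/(h_o·A) = 1/(17.5×31.3) = 0.001826 K/W
R_total = 0.08665 K/W
Q = ΔT / R_total = 32 / 0.08665

Q ≈ 369 W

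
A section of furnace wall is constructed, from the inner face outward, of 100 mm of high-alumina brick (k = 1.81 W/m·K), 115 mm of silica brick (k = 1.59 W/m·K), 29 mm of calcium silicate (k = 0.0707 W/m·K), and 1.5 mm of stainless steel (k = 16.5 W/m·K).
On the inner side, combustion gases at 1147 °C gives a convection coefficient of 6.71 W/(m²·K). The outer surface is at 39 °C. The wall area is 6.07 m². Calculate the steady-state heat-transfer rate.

Thermal resistances in series:
R_inner film = 1/(h_i·A) = 1/(6.71×6.07) = 0.02455 K/W
R_high-alumina brick = L/(kA) = 0.1/(1.81×6.07) = 0.009102 K/W
R_silica brick = L/(kA) = 0.115/(1.59×6.07) = 0.01192 K/W
R_calcium silicate = L/(kA) = 0.029/(0.0707×6.07) = 0.06758 K/W
R_stainless steel = L/(kA) = 0.0015/(16.5×6.07) = 1.498×10^-5 K/W
R_total = 0.1132 K/W
Q = ΔT / R_total = 1108 / 0.1132

Q ≈ 9790 W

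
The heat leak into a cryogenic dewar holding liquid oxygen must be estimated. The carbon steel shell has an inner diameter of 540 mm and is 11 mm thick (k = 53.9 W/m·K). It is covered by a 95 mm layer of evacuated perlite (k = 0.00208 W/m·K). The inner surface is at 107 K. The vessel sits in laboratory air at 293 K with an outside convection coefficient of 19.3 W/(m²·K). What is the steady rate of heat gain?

Q ≈ 5.4 W

Each spherical layer contributes R = (1/r_i − 1/r_o)/(4πk):
R_carbon steel shell = (1/0.27 − 1/0.281)/(4π×53.9) = 2.141×10^-4 K/W
R_evacuated perlite = (1/0.281 − 1/0.376)/(4π×0.00208) = 34.4 K/W
R_outer film = 1/(h·4πr_o²) = 1/(19.3×4π×0.376²) = 0.02916 K/W
R_total = 34.43 K/W
Q = ΔT/R_total = 186/34.43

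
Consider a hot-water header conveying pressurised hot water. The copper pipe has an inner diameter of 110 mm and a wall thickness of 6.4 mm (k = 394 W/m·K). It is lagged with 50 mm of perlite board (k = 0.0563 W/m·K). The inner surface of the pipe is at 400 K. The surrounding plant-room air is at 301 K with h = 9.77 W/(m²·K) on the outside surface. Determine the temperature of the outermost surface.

Per-layer cylindrical resistances, series-summed:
R_copper pipe wall = ln(61.4/55)/(2π×394×1) = 4.447×10^-5 K/W
R_perlite board = ln(111.4/61.4)/(2π×0.0563×1) = 1.684 K/W
R_outer film = 1/(h_o·2πr_oL) = 1/(9.77×2π×0.1114×1) = 0.1462 K/W
R_total = 1.83 K/W
Q = ΔT/R_total = 99/1.83
Q = 54.1 W/m
T_interface = T_inner − Q·ΣR(inner→interface) = 400 − 54.1×1.684

T ≈ 309 K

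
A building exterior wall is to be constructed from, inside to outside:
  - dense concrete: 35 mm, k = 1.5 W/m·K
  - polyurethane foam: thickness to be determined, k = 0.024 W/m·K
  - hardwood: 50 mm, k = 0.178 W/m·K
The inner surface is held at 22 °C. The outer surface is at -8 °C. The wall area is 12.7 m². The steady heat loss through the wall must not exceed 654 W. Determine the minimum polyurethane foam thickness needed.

Series thermal resistances:
R_dense concrete = L/(kA) = 0.035/(1.5×12.7) = 0.001837 K/W
R_hardwood = L/(kA) = 0.05/(0.178×12.7) = 0.02212 K/W
Sum of the known resistances R_other = 0.02396 K/W
Required total resistance R_tot = ΔT/Q_allow = 30/654 = 0.04587 K/W
R_polyurethane foam = R_tot − R_other = 0.02192 K/W
L = R·k·A = 0.02192×0.024×12.7

L ≈ 6.68 mm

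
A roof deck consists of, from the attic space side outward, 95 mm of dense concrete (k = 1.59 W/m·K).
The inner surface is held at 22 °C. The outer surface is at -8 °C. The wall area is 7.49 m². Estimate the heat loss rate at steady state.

Treating each layer as a thermal resistance in series:
R_dense concrete = L/(kA) = 0.095/(1.59×7.49) = 0.007977 K/W
R_total = 0.007977 K/W
Q = ΔT / R_total = 30 / 0.007977

Q ≈ 3760 W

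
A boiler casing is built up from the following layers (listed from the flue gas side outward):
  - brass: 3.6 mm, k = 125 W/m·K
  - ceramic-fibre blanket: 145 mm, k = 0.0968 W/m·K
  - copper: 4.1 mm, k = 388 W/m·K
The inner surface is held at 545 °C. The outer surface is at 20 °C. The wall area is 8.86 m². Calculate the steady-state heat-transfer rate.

Q ≈ 3110 W

Series thermal resistances:
R_brass = L/(kA) = 0.0036/(125×8.86) = 3.251×10^-6 K/W
R_ceramic-fibre blanket = L/(kA) = 0.145/(0.0968×8.86) = 0.1691 K/W
R_copper = L/(kA) = 0.0041/(388×8.86) = 1.193×10^-6 K/W
R_total = 0.1691 K/W
Q = ΔT / R_total = 525 / 0.1691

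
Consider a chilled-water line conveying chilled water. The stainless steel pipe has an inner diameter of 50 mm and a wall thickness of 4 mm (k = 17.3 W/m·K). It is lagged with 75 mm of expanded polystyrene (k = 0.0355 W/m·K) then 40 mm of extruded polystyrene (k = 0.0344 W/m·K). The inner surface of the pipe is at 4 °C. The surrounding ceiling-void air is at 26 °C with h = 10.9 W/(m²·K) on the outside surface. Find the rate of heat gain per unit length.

Cylindrical conduction, so R = ln(r₂/r₁)/(2πkL) per layer, in series:
R_stainless steel pipe wall = ln(29/25)/(2π×17.3×1) = 0.001365 K/W
R_expanded polystyrene = ln(104/29)/(2π×0.0355×1) = 5.726 K/W
R_extruded polystyrene = ln(144/104)/(2π×0.0344×1) = 1.506 K/W
R_outer film = 1/(h_o·2πr_oL) = 1/(10.9×2π×0.144×1) = 0.1014 K/W
R_total = 7.334 K/W
Q = ΔT/R_total = 22/7.334

q′ ≈ 3 W/m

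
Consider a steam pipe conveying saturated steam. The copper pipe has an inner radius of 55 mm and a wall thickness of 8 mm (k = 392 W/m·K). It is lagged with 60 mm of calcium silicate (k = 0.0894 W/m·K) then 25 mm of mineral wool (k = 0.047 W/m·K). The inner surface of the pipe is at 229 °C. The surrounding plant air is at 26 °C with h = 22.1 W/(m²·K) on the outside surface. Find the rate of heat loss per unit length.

Treating each annulus and film as a series resistance:
R_copper pipe wall = ln(63/55)/(2π×392×1) = 5.514×10^-5 K/W
R_calcium silicate = ln(123/63)/(2π×0.0894×1) = 1.191 K/W
R_mineral wool = ln(148/123)/(2π×0.047×1) = 0.6266 K/W
R_outer film = 1/(h_o·2πr_oL) = 1/(22.1×2π×0.148×1) = 0.04866 K/W
R_total = 1.866 K/W
Q = ΔT/R_total = 203/1.866

q′ ≈ 109 W/m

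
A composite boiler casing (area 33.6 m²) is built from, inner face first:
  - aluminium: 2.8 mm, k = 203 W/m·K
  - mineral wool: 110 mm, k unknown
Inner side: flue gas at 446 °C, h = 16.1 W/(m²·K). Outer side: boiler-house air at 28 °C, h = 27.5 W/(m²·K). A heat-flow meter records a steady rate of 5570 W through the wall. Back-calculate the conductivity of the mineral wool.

Treating each layer as a thermal resistance in series:
R_inner film = 1/(h_i·A) = 1/(16.1×33.6) = 0.001849 K/W
R_aluminium = L/(kA) = 0.0028/(203×33.6) = 4.105×10^-7 K/W
R_outer film = 1/(h_o·A) = 1/(27.5×33.6) = 0.001082 K/W
Sum of known resistances R_other = 0.002931 K/W
Total R = ΔT/Q = 418/5570 = 0.07504 K/W
R_mineral wool = R_total − R_other = 0.07211 K/W
k = L/(R·A) = 0.11/(0.07211×33.6)

k ≈ 0.0454 W/(m·K)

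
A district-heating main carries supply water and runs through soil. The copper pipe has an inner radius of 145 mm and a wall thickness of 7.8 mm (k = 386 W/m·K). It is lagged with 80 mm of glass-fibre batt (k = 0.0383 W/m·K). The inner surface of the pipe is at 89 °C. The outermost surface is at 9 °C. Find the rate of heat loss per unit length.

q′ ≈ 45.7 W/m

For a radial system each layer contributes R = ln(r_out/r_in)/(2πkL); films add R = 1/(hA).
R_copper pipe wall = ln(152.8/145)/(2π×386×1) = 2.16×10^-5 K/W
R_glass-fibre batt = ln(232.8/152.8)/(2π×0.0383×1) = 1.75 K/W
R_total = 1.75 K/W
Q = ΔT/R_total = 80/1.75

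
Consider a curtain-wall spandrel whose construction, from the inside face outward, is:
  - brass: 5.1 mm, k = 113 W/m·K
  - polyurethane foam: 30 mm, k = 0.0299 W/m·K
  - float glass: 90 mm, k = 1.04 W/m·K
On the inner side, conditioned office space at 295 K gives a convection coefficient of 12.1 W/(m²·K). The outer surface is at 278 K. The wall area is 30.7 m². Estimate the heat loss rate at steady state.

Q ≈ 445 W

Using the resistance-network approach (series):
R_inner film = 1/(h_i·A) = 1/(12.1×30.7) = 0.002692 K/W
R_brass = L/(kA) = 0.0051/(113×30.7) = 1.47×10^-6 K/W
R_polyurethane foam = L/(kA) = 0.03/(0.0299×30.7) = 0.03268 K/W
R_float glass = L/(kA) = 0.09/(1.04×30.7) = 0.002819 K/W
R_total = 0.03819 K/W
Q = ΔT / R_total = 17 / 0.03819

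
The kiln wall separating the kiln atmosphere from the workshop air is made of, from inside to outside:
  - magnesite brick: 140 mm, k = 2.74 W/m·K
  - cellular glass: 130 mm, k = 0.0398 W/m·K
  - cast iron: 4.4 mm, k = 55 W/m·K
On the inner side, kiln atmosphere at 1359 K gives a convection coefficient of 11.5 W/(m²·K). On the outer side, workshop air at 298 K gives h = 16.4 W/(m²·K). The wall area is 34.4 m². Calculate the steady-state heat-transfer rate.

Q ≈ 10500 W

Series thermal resistances:
R_inner film = 1/(h_i·A) = 1/(11.5×34.4) = 0.002528 K/W
R_magnesite brick = L/(kA) = 0.14/(2.74×34.4) = 0.001485 K/W
R_cellular glass = L/(kA) = 0.13/(0.0398×34.4) = 0.09495 K/W
R_cast iron = L/(kA) = 0.0044/(55×34.4) = 2.326×10^-6 K/W
R_outer film = 1/(h_o·A) = 1/(16.4×34.4) = 0.001773 K/W
R_total = 0.1007 K/W
Q = ΔT / R_total = 1061 / 0.1007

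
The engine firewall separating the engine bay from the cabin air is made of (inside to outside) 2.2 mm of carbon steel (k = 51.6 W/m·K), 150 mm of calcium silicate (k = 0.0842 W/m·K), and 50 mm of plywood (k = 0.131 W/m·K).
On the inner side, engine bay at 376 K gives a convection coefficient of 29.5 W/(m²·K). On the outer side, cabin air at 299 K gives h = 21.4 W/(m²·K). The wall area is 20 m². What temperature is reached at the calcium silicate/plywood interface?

Using the resistance-network approach (series):
R_inner film = 1/(h_i·A) = 1/(29.5×20) = 0.001695 K/W
R_carbon steel = L/(kA) = 0.0022/(51.6×20) = 2.132×10^-6 K/W
R_calcium silicate = L/(kA) = 0.15/(0.0842×20) = 0.08907 K/W
R_plywood = L/(kA) = 0.05/(0.131×20) = 0.01908 K/W
R_outer film = 1/(h_o·A) = 1/(21.4×20) = 0.002336 K/W
R_total = 0.1122 K/W;  Q = ΔT/R_total = 77/0.1122 = 686.3 W
T_interface = T_inner − Q·ΣR(inner→interface) = 376 − 686×0.09077

T ≈ 314 K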